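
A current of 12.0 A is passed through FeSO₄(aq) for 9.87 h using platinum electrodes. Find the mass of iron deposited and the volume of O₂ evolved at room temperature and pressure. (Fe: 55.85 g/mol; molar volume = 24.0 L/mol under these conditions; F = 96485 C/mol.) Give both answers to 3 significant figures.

Q = 12.0 × 35532 = 4.264×10^5 C; n(e⁻) = 4.264×10^5 / 96485 = 4.419 mol
Cathode: Fe²⁺ + 2e⁻ → Fe → n(Fe) = 4.419/2 = 2.210 mol → 123 g
Anode: 2H₂O → O₂ + 4H⁺ + 4e⁻ → n(O₂) = 4.419/4 = 1.105 mol → 26.5 L

123 g Fe; 26.5 L O₂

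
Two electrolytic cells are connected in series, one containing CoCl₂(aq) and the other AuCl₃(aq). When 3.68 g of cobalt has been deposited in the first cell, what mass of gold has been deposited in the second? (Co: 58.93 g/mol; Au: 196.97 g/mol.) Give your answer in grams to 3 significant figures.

n(Co) = 3.68 / 58.93 = 0.06245 mol
Co²⁺ + 2e⁻ → Co, so n(e⁻) = 2 × 0.06245 = 0.1249 mol
In series, the same 0.1249 mol of electrons flows through the second cell.
Au³⁺ + 3e⁻ → Au, so n(Au) = 0.1249 / 3 = 0.04163 mol
m(Au) = 0.04163 × 196.97 = 8.20 g

8.20 g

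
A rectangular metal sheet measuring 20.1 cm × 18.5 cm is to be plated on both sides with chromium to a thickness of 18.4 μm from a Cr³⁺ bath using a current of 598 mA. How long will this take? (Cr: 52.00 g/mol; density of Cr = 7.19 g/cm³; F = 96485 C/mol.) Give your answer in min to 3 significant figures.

Plated area = 2 × 20.1 × 18.5 = 743.7 cm²
Volume = 743.7 × 18.4×10⁻⁴ cm = 1.368 cm³
m(Cr) = 1.368 × 7.19 = 9.836 g
n(Cr) = 9.836 / 52.00 = 0.1892 mol; n(e⁻) = 3 × 0.1892 = 0.5676 mol
Q = 0.5676 × 96485 = 54760 C
t = 54760 / 0.598 = 91570 s = 1530 min

1530 min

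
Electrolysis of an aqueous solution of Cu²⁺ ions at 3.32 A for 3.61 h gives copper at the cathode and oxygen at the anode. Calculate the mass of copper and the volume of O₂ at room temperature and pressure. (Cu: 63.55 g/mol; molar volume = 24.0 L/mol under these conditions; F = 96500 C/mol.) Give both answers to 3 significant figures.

Q = 3.32 × 12996 = 43150 C; n(e⁻) = 43150 / 96500 = 0.4472 mol
Cathode: Cu²⁺ + 2e⁻ → Cu → n(Cu) = 0.4472/2 = 0.2236 mol → 14.2 g
Anode: 2H₂O → O₂ + 4H⁺ + 4e⁻ → n(O₂) = 0.4472/4 = 0.1118 mol → 2.68 L

14.2 g Cu; 2.68 L O₂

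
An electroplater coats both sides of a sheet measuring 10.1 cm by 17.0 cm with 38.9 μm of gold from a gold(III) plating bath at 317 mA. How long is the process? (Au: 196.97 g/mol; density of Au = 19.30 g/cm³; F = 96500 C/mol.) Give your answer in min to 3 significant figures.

1990 min

Plated area = 2 × 10.1 × 17.0 = 343.4 cm²
Volume = 343.4 × 38.9×10⁻⁴ cm = 1.336 cm³
m(Au) = 1.336 × 19.30 = 25.78 g
n(Au) = 25.78 / 196.97 = 0.1309 mol; n(e⁻) = 3 × 0.1309 = 0.3927 mol
Q = 0.3927 × 96500 = 37900 C
t = 37900 / 0.317 = 1.196×10^5 s = 1990 min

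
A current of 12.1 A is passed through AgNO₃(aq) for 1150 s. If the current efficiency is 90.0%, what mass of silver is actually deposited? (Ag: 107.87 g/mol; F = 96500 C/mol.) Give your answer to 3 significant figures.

Q = 12.1 × 1150 = 13920 C
n(e⁻) = 13920 / 96500 = 0.1442 mol
Ag⁺ + e⁻ → Ag, so theoretical m(Ag) = 0.1442 × 107.87 = 15.55 g
Actual mass = 90.0% × 15.55 = 14.0 g

14.0 g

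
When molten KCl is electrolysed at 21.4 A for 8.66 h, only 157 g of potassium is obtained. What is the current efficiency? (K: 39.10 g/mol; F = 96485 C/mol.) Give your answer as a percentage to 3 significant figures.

58.1%

Q = 21.4 × 31176 = 6.672×10^5 C
n(e⁻) = 6.672×10^5 / 96485 = 6.915 mol
K⁺ + e⁻ → K, so theoretical n(K) = 6.915 mol → 270.4 g
Efficiency = 157 / 270.4 = 0.5806 = 58.1%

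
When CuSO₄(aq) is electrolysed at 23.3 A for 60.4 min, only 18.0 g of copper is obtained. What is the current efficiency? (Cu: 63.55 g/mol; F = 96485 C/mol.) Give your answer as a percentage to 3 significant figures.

64.7%

Q = 23.3 × 3624 = 84440 C
n(e⁻) = 84440 / 96485 = 0.8752 mol
Cu²⁺ + 2e⁻ → Cu, so theoretical n(Cu) = 0.4376 mol → 27.81 g
Efficiency = 18.0 / 27.81 = 0.6472 = 64.7%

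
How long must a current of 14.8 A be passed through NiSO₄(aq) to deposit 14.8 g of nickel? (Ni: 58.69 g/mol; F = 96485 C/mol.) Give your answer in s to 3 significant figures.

3290 s

n(Ni) = 14.8 / 58.69 = 0.2522 mol
Ni²⁺ + 2e⁻ → Ni, so n(e⁻) = 2 × 0.2522 = 0.5044 mol
Q = 0.5044 × 96485 = 48670 C
t = Q / I = 48670 / 14.8 = 3289 s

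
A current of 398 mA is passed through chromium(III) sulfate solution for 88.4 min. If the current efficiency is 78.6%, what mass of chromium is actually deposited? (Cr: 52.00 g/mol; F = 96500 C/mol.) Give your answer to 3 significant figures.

0.298 g

Q = 0.398 × 5304 = 2111 C
n(e⁻) = 2111 / 96500 = 0.02188 mol
Cr³⁺ + 3e⁻ → Cr, so theoretical m(Cr) = 0.007293 × 52.00 = 0.3792 g
Actual mass = 78.6% × 0.3792 = 0.298 g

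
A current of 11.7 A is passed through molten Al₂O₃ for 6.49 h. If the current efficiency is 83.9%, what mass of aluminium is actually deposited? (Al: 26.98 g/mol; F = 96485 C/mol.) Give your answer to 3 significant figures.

21.4 g

Q = 11.7 × 23364 = 2.734×10^5 C
n(e⁻) = 2.734×10^5 / 96485 = 2.834 mol
Al³⁺ + 3e⁻ → Al, so theoretical m(Al) = 0.9447 × 26.98 = 25.49 g
Actual mass = 83.9% × 25.49 = 21.4 g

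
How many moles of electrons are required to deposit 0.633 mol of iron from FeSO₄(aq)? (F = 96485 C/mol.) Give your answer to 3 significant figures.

1.27 mol

Fe²⁺ + 2e⁻ → Fe, so n(e⁻) = 2 × 0.633 = 1.266 mol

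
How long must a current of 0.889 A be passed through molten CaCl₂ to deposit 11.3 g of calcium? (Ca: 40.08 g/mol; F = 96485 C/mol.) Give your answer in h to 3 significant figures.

17.0 h

n(Ca) = 11.3 / 40.08 = 0.2819 mol
Ca²⁺ + 2e⁻ → Ca, so n(e⁻) = 2 × 0.2819 = 0.5638 mol
Q = 0.5638 × 96485 = 54400 C
t = Q / I = 54400 / 0.889 = 61190 s = 17.0 h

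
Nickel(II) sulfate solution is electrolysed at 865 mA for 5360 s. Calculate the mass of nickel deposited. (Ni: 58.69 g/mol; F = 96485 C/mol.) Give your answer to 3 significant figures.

1.41 g

Q = 0.865 A × 5360 s = 4636 C
n(e⁻) = Q/F = 4636/96485 = 0.04805 mol
Ni²⁺ + 2e⁻ → Ni, so n(Ni) = 0.04805 / 2 = 0.02403 mol
m = 0.02403 × 58.69 = 1.41 g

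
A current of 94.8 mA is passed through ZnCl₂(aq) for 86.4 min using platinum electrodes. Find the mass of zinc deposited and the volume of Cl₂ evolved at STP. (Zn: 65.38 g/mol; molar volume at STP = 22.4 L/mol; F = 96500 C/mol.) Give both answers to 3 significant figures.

Q = 0.0948 × 5184 = 491.4 C; n(e⁻) = 491.4 / 96500 = 0.005092 mol
Cathode: Zn²⁺ + 2e⁻ → Zn → n(Zn) = 0.005092/2 = 0.002546 mol → 0.166 g
Anode: 2Cl⁻ → Cl₂ + 2e⁻ → n(Cl₂) = 0.005092/2 = 0.002546 mol → 0.0570 L

0.166 g Zn; 0.0570 L Cl₂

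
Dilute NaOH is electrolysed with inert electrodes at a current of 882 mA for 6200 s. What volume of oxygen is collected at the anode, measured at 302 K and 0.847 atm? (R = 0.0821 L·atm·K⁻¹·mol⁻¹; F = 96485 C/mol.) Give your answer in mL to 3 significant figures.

415 mL

Q = It = 0.882 × 6200 = 5468 C
n(e⁻) = 5468 / 96485 = 0.05667 mol
2H₂O → O₂ + 4H⁺ + 4e⁻, so n(O₂) = 0.05667 / 4 = 0.01417 mol
V = nRT/P = 0.01417 × 0.0821 × 302 / 0.847 = 0.4148 L
= 415 mL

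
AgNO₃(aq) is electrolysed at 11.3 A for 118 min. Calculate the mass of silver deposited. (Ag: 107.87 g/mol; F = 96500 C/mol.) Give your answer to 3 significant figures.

Charge passed = 11.3 × 7080 = 80000 C
Moles of electrons = 80000 / 96500 = 0.8290 mol
Ag⁺ + e⁻ → Ag, so n(Ag) = 0.8290 mol
m = 0.8290 × 107.87 = 89.4 g

89.4 g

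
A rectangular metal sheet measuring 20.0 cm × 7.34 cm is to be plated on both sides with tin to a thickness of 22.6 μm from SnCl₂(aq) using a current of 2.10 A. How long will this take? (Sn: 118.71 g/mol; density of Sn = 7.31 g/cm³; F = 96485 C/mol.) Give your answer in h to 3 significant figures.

Plated area = 2 × 20.0 × 7.34 = 293.6 cm²
Volume = 293.6 × 22.6×10⁻⁴ cm = 0.6635 cm³
m(Sn) = 0.6635 × 7.31 = 4.850 g
n(Sn) = 4.850 / 118.71 = 0.04086 mol; n(e⁻) = 2 × 0.04086 = 0.08172 mol
Q = 0.08172 × 96485 = 7885 C
t = 7885 / 2.10 = 3755 s = 1.04 h

1.04 h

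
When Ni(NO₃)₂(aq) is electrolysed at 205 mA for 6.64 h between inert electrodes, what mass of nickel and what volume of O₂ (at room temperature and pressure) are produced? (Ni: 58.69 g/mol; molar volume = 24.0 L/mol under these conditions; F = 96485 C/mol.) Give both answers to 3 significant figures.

1.49 g Ni; 0.305 L O₂

Q = 0.205 × 23904 = 4900 C; n(e⁻) = 4900 / 96485 = 0.05079 mol
Cathode: Ni²⁺ + 2e⁻ → Ni → n(Ni) = 0.05079/2 = 0.02540 mol → 1.49 g
Anode: 2H₂O → O₂ + 4H⁺ + 4e⁻ → n(O₂) = 0.05079/4 = 0.01270 mol → 0.305 L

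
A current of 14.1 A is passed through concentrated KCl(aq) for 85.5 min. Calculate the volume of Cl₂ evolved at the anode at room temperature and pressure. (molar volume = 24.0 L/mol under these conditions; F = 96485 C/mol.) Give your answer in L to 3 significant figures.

9.00 L

Q = 14.1 A × 5130 s = 72330 C
n(e⁻) = Q/F = 72330/96485 = 0.7497 mol
2Cl⁻ → Cl₂ + 2e⁻, so n(Cl₂) = 0.7497 / 2 = 0.3749 mol
V = 0.3749 × 24.0 = 8.998 L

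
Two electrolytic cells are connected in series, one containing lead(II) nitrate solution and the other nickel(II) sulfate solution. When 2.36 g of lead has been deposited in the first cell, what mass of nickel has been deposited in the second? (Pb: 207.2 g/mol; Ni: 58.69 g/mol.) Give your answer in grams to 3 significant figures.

n(Pb) = 2.36 / 207.2 = 0.01139 mol
Pb²⁺ + 2e⁻ → Pb, so n(e⁻) = 2 × 0.01139 = 0.02278 mol
Same current for the same time ⇒ same n(e⁻) = 0.02278 mol in both cells.
Ni²⁺ + 2e⁻ → Ni, so n(Ni) = 0.02278 / 2 = 0.01139 mol
m(Ni) = 0.01139 × 58.69 = 0.668 g

0.668 g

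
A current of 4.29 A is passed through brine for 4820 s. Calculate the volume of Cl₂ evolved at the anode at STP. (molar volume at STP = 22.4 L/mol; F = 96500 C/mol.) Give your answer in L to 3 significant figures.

2.40 L

Q = It = 4.29 × 4820 = 20680 C
Moles of electrons = 20680 / 96500 = 0.2143 mol
2Cl⁻ → Cl₂ + 2e⁻, so n(Cl₂) = 0.2143 / 2 = 0.1072 mol
V = 0.1072 × 22.4 = 2.401 L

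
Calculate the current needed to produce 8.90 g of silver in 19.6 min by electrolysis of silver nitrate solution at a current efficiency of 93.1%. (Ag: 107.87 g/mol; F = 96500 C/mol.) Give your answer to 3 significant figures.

n(Ag) = 8.90 / 107.87 = 0.08251 mol
Ag⁺ + e⁻ → Ag, so n(e⁻) = 0.08251 mol
Q = 0.08251 × 96500 / 0.931 = 8552 C
I = Q / t = 8552 / 1176 s = 7.27 A

7.27 A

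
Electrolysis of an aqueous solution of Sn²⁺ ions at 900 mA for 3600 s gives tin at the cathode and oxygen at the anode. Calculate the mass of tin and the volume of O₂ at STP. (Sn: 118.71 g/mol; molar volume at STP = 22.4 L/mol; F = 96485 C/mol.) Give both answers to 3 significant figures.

1.99 g Sn; 0.188 L O₂

Q = 0.900 × 3600 = 3240 C; n(e⁻) = 3240 / 96485 = 0.03358 mol
Cathode: Sn²⁺ + 2e⁻ → Sn → n(Sn) = 0.03358/2 = 0.01679 mol → 1.99 g
Anode: 2H₂O → O₂ + 4H⁺ + 4e⁻ → n(O₂) = 0.03358/4 = 0.008395 mol → 0.188 L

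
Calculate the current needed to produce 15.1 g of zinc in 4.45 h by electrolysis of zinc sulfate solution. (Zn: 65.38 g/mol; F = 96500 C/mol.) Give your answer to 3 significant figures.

2.78 A

n(Zn) = 15.1 / 65.38 = 0.2310 mol
Zn²⁺ + 2e⁻ → Zn, so n(e⁻) = 2 × 0.2310 = 0.4620 mol
Q = 0.4620 × 96500 = 44580 C
I = Q / t = 44580 / 16020 s = 2.78 A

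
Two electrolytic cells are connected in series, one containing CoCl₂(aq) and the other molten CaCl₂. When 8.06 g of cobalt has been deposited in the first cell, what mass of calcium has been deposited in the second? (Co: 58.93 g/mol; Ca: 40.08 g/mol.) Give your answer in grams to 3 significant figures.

5.48 g

n(Co) = 8.06 / 58.93 = 0.1368 mol
Co²⁺ + 2e⁻ → Co, so n(e⁻) = 2 × 0.1368 = 0.2736 mol
Same current for the same time ⇒ same n(e⁻) = 0.2736 mol in both cells.
Ca²⁺ + 2e⁻ → Ca, so n(Ca) = 0.2736 / 2 = 0.1368 mol
m(Ca) = 0.1368 × 40.08 = 5.48 g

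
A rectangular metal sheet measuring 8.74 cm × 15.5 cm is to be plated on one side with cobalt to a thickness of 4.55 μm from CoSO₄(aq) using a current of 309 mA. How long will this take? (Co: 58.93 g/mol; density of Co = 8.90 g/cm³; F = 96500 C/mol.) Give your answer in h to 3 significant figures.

Plated area = 8.74 × 15.5 = 135.5 cm²
Volume = 135.5 × 4.55×10⁻⁴ cm = 0.06165 cm³
m(Co) = 0.06165 × 8.90 = 0.5487 g
n(Co) = 0.5487 / 58.93 = 0.009311 mol; n(e⁻) = 2 × 0.009311 = 0.01862 mol
Q = 0.01862 × 96500 = 1797 C
t = 1797 / 0.309 = 5816 s = 1.62 h

1.62 h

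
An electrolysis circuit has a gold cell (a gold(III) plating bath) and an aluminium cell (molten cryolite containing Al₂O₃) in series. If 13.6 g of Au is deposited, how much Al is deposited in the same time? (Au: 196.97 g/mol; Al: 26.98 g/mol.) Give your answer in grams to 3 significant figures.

n(Au) = 13.6 / 196.97 = 0.06905 mol
Au³⁺ + 3e⁻ → Au, so n(e⁻) = 3 × 0.06905 = 0.2072 mol
Since the cells are in series, n(e⁻) in the Al cell is also 0.2072 mol.
Al³⁺ + 3e⁻ → Al, so n(Al) = 0.2072 / 3 = 0.06907 mol
m(Al) = 0.06907 × 26.98 = 1.86 g

1.86 g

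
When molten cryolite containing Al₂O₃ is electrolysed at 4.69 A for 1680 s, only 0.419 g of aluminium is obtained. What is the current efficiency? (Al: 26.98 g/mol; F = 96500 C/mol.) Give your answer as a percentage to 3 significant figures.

57.1%

Q = 4.69 × 1680 = 7879 C
n(e⁻) = 7879 / 96500 = 0.08165 mol
Al³⁺ + 3e⁻ → Al, so theoretical n(Al) = 0.02722 mol → 0.7344 g
Efficiency = 0.419 / 0.7344 = 0.5705 = 57.1%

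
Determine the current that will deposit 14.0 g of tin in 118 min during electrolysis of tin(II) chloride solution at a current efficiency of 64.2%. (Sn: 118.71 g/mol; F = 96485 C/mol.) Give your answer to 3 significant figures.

5.01 A

n(Sn) = 14.0 / 118.71 = 0.1179 mol
Sn²⁺ + 2e⁻ → Sn, so n(e⁻) = 2 × 0.1179 = 0.2358 mol
Q = 0.2358 × 96485 / 0.642 = 35440 C
I = Q / t = 35440 / 7080 s = 5.01 A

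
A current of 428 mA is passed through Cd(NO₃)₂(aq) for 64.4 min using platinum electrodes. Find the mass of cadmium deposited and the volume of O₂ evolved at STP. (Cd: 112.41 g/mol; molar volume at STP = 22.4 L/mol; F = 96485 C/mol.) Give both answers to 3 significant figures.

0.963 g Cd; 0.0960 L O₂

Q = 0.428 × 3864 = 1654 C; n(e⁻) = 1654 / 96485 = 0.01714 mol
Cathode: Cd²⁺ + 2e⁻ → Cd → n(Cd) = 0.01714/2 = 0.008570 mol → 0.963 g
Anode: 2H₂O → O₂ + 4H⁺ + 4e⁻ → n(O₂) = 0.01714/4 = 0.004285 mol → 0.0960 L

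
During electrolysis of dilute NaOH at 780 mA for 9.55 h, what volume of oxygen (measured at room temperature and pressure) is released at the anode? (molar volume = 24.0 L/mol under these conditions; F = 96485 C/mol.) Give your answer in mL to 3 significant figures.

Q = 0.780 A × 34380 s = 26820 C
n(e⁻) = 26820 / 96485 = 0.2780 mol
2H₂O → O₂ + 4H⁺ + 4e⁻, so n(O₂) = 0.2780 / 4 = 0.06950 mol
V = 0.06950 × 24.0 = 1.668 L
= 1670 mL

1670 mL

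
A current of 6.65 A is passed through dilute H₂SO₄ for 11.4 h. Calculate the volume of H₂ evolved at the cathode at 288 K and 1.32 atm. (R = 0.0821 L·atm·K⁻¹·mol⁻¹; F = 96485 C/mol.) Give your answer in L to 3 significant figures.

Q = 6.65 A × 41040 s = 2.729×10^5 C
Moles of electrons = 2.729×10^5 / 96485 = 2.828 mol
2H⁺ + 2e⁻ → H₂, so n(H₂) = 2.828 / 2 = 1.414 mol
V = nRT/P = 1.414 × 0.0821 × 288 / 1.32 = 25.33 L

25.3 L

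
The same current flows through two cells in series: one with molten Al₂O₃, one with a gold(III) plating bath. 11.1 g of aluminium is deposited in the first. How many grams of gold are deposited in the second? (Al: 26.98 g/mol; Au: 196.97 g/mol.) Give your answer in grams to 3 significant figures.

n(Al) = 11.1 / 26.98 = 0.4114 mol
Al³⁺ + 3e⁻ → Al, so n(e⁻) = 3 × 0.4114 = 1.234 mol
Same current for the same time ⇒ same n(e⁻) = 1.234 mol in both cells.
Au³⁺ + 3e⁻ → Au, so n(Au) = 1.234 / 3 = 0.4113 mol
m(Au) = 0.4113 × 196.97 = 81.0 g

81.0 g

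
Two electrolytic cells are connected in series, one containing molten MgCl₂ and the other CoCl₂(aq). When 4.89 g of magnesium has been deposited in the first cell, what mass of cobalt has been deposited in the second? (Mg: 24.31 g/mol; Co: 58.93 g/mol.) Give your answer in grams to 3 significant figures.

n(Mg) = 4.89 / 24.31 = 0.2012 mol
Mg²⁺ + 2e⁻ → Mg, so n(e⁻) = 2 × 0.2012 = 0.4024 mol
Same current for the same time ⇒ same n(e⁻) = 0.4024 mol in both cells.
Co²⁺ + 2e⁻ → Co, so n(Co) = 0.4024 / 2 = 0.2012 mol
m(Co) = 0.2012 × 58.93 = 11.9 g

11.9 g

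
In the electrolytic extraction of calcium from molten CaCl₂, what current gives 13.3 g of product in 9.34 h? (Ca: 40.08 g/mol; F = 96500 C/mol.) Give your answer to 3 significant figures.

1.90 A

n(Ca) = 13.3 / 40.08 = 0.3318 mol
Ca²⁺ + 2e⁻ → Ca, so n(e⁻) = 2 × 0.3318 = 0.6636 mol
Q = 0.6636 × 96500 = 64040 C
I = Q / t = 64040 / 33624 s = 1.90 A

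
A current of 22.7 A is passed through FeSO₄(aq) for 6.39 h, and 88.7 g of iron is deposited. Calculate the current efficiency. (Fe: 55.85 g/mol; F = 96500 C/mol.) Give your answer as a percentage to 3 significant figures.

Q = 22.7 × 23004 = 5.222×10^5 C
n(e⁻) = 5.222×10^5 / 96500 = 5.411 mol
Fe²⁺ + 2e⁻ → Fe, so theoretical n(Fe) = 2.706 mol → 151.1 g
Efficiency = 88.7 / 151.1 = 0.5870 = 58.7%

58.7%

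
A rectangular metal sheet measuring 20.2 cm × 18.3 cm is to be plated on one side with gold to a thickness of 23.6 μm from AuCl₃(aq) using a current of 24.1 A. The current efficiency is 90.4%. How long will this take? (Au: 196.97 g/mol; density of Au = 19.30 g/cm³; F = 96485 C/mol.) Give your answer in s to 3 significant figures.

1140 s

Plated area = 20.2 × 18.3 = 369.7 cm²
Volume = 369.7 × 23.6×10⁻⁴ cm = 0.8725 cm³
m(Au) = 0.8725 × 19.30 = 16.84 g
n(Au) = 16.84 / 196.97 = 0.08550 mol; n(e⁻) = 3 × 0.08550 = 0.2565 mol
Q = 0.2565 × 96485 / 0.904 = 27380 C
t = 27380 / 24.1 = 1136 s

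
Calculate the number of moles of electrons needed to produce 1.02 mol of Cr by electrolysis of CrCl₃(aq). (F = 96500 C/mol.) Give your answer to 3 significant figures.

Cr³⁺ + 3e⁻ → Cr, so n(e⁻) = 3 × 1.02 = 3.060 mol

3.06 mol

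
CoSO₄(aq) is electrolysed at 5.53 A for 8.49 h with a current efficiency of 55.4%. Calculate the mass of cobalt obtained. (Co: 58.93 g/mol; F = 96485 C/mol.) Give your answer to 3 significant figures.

Q = 5.53 × 30564 = 1.690×10^5 C
n(e⁻) = 1.690×10^5 / 96485 = 1.752 mol
Co²⁺ + 2e⁻ → Co, so theoretical m(Co) = 0.8760 × 58.93 = 51.62 g
Actual mass = 55.4% × 51.62 = 28.6 g

28.6 g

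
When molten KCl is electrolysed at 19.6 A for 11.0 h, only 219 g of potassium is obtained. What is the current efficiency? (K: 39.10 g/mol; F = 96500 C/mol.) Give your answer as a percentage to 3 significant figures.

Q = 19.6 × 39600 = 7.762×10^5 C
n(e⁻) = 7.762×10^5 / 96500 = 8.044 mol
K⁺ + e⁻ → K, so theoretical n(K) = 8.044 mol → 314.5 g
Efficiency = 219 / 314.5 = 0.6963 = 69.6%

69.6%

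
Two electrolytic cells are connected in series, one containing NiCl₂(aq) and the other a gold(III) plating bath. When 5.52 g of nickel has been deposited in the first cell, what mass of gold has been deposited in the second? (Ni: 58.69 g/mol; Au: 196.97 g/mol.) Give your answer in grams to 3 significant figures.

n(Ni) = 5.52 / 58.69 = 0.09405 mol
Ni²⁺ + 2e⁻ → Ni, so n(e⁻) = 2 × 0.09405 = 0.1881 mol
Since the cells are in series, n(e⁻) in the Au cell is also 0.1881 mol.
Au³⁺ + 3e⁻ → Au, so n(Au) = 0.1881 / 3 = 0.06270 mol
m(Au) = 0.06270 × 196.97 = 12.4 g

12.4 g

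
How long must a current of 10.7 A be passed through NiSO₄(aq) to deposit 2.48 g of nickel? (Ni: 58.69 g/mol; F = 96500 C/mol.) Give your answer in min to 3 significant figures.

n(Ni) = 2.48 / 58.69 = 0.04226 mol
Ni²⁺ + 2e⁻ → Ni, so n(e⁻) = 2 × 0.04226 = 0.08452 mol
Q = 0.08452 × 96500 = 8156 C
t = Q / I = 8156 / 10.7 = 762.2 s = 12.7 min

12.7 min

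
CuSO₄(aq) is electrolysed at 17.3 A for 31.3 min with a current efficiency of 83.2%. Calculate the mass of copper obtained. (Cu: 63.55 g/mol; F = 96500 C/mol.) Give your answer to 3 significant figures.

Q = 17.3 × 1878 = 32490 C
n(e⁻) = 32490 / 96500 = 0.3367 mol
Cu²⁺ + 2e⁻ → Cu, so theoretical m(Cu) = 0.1684 × 63.55 = 10.70 g
Actual mass = 83.2% × 10.70 = 8.90 g

8.90 g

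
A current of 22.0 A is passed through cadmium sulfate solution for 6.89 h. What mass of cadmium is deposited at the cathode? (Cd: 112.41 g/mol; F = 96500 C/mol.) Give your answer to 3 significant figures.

318 g

Charge passed = 22.0 × 24804 = 5.457×10^5 C
n(e⁻) = 5.457×10^5 / 96500 = 5.655 mol
Cd²⁺ + 2e⁻ → Cd, so n(Cd) = 5.655 / 2 = 2.828 mol
m = 2.828 × 112.41 = 318 g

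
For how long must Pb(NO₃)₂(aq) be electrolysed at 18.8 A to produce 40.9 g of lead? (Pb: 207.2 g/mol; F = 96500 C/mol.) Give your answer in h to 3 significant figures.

0.563 h

n(Pb) = 40.9 / 207.2 = 0.1974 mol
Pb²⁺ + 2e⁻ → Pb, so n(e⁻) = 2 × 0.1974 = 0.3948 mol
Q = 0.3948 × 96500 = 38100 C
t = Q / I = 38100 / 18.8 = 2027 s = 0.563 h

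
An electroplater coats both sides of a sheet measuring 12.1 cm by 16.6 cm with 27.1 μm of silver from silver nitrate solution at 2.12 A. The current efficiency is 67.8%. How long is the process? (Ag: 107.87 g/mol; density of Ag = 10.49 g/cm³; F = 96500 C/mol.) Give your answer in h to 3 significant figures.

Plated area = 2 × 12.1 × 16.6 = 401.7 cm²
Volume = 401.7 × 27.1×10⁻⁴ cm = 1.089 cm³
m(Ag) = 1.089 × 10.49 = 11.42 g
n(Ag) = 11.42 / 107.87 = 0.1059 mol; n(e⁻) = 0.1059 mol
Q = 0.1059 × 96500 / 0.678 = 15070 C
t = 15070 / 2.12 = 7108 s = 1.97 h

1.97 h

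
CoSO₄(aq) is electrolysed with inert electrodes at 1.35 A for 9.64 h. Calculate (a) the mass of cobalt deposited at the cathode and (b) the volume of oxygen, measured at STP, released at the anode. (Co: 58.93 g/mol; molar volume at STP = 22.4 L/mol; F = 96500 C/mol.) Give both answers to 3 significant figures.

14.3 g Co; 2.72 L O₂

Q = 1.35 × 34704 = 46850 C; n(e⁻) = 46850 / 96500 = 0.4855 mol
Cathode: Co²⁺ + 2e⁻ → Co → n(Co) = 0.4855/2 = 0.2428 mol → 14.3 g
Anode: 2H₂O → O₂ + 4H⁺ + 4e⁻ → n(O₂) = 0.4855/4 = 0.1214 mol → 2.72 L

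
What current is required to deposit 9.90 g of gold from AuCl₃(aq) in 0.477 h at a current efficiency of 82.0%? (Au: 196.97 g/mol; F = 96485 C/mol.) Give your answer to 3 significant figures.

n(Au) = 9.90 / 196.97 = 0.05026 mol
Au³⁺ + 3e⁻ → Au, so n(e⁻) = 3 × 0.05026 = 0.1508 mol
Q = 0.1508 × 96485 / 0.820 = 17740 C
I = Q / t = 17740 / 1717.2 s = 10.3 A

10.3 A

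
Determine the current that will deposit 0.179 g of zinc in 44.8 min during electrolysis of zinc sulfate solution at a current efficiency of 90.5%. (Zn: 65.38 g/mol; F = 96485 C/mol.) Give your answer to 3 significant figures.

n(Zn) = 0.179 / 65.38 = 0.002738 mol
Zn²⁺ + 2e⁻ → Zn, so n(e⁻) = 2 × 0.002738 = 0.005476 mol
Q = 0.005476 × 96485 / 0.905 = 583.8 C
I = Q / t = 583.8 / 2688 s = 0.217 A

0.217 A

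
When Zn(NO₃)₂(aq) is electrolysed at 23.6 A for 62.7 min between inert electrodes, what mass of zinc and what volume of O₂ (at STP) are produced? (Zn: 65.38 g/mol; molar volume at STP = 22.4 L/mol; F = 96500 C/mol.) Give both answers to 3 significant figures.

Q = 23.6 × 3762 = 88780 C; n(e⁻) = 88780 / 96500 = 0.9200 mol
Cathode: Zn²⁺ + 2e⁻ → Zn → n(Zn) = 0.9200/2 = 0.4600 mol → 30.1 g
Anode: 2H₂O → O₂ + 4H⁺ + 4e⁻ → n(O₂) = 0.9200/4 = 0.2300 mol → 5.15 L

30.1 g Zn; 5.15 L O₂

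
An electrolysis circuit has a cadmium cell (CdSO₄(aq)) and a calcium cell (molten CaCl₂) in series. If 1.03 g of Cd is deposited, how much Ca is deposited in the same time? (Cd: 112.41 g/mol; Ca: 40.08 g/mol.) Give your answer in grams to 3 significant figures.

n(Cd) = 1.03 / 112.41 = 0.009163 mol
Cd²⁺ + 2e⁻ → Cd, so n(e⁻) = 2 × 0.009163 = 0.01833 mol
Same current for the same time ⇒ same n(e⁻) = 0.01833 mol in both cells.
Ca²⁺ + 2e⁻ → Ca, so n(Ca) = 0.01833 / 2 = 0.009165 mol
m(Ca) = 0.009165 × 40.08 = 0.367 g

0.367 g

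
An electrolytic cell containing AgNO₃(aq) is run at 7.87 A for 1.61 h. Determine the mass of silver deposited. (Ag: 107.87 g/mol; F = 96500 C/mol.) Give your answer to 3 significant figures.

51.0 g

Charge passed = 7.87 × 5796 = 45610 C
Moles of electrons = 45610 / 96500 = 0.4726 mol
Ag⁺ + e⁻ → Ag, so n(Ag) = 0.4726 mol
m = 0.4726 × 107.87 = 51.0 g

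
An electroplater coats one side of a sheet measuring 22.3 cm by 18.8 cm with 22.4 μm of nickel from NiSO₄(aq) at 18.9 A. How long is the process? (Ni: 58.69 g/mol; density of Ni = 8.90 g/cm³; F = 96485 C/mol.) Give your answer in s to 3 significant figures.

1450 s

Plated area = 22.3 × 18.8 = 419.2 cm²
Volume = 419.2 × 22.4×10⁻⁴ cm = 0.9390 cm³
m(Ni) = 0.9390 × 8.90 = 8.357 g
n(Ni) = 8.357 / 58.69 = 0.1424 mol; n(e⁻) = 2 × 0.1424 = 0.2848 mol
Q = 0.2848 × 96485 = 27480 C
t = 27480 / 18.9 = 1454 s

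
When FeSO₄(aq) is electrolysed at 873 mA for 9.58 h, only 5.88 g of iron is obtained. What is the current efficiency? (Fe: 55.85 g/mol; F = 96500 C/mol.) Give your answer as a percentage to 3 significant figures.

67.5%

Q = 0.873 × 34488 = 30110 C
n(e⁻) = 30110 / 96500 = 0.3120 mol
Fe²⁺ + 2e⁻ → Fe, so theoretical n(Fe) = 0.1560 mol → 8.713 g
Efficiency = 5.88 / 8.713 = 0.6749 = 67.5%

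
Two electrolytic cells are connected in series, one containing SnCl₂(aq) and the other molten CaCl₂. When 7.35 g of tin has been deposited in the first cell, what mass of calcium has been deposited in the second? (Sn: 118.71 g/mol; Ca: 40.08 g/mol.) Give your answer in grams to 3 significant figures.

n(Sn) = 7.35 / 118.71 = 0.06192 mol
Sn²⁺ + 2e⁻ → Sn, so n(e⁻) = 2 × 0.06192 = 0.1238 mol
In series, the same 0.1238 mol of electrons flows through the second cell.
Ca²⁺ + 2e⁻ → Ca, so n(Ca) = 0.1238 / 2 = 0.06190 mol
m(Ca) = 0.06190 × 40.08 = 2.48 g

2.48 g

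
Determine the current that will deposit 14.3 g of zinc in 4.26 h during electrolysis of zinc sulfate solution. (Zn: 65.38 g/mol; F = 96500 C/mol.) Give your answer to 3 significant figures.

n(Zn) = 14.3 / 65.38 = 0.2187 mol
Zn²⁺ + 2e⁻ → Zn, so n(e⁻) = 2 × 0.2187 = 0.4374 mol
Q = 0.4374 × 96500 = 42210 C
I = Q / t = 42210 / 15336 s = 2.75 A

2.75 A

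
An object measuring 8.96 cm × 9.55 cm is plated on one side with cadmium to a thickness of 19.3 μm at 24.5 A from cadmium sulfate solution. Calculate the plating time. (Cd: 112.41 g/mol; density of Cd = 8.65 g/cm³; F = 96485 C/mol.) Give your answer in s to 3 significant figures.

100 s

Plated area = 8.96 × 9.55 = 85.57 cm²
Volume = 85.57 × 19.3×10⁻⁴ cm = 0.1652 cm³
m(Cd) = 0.1652 × 8.65 = 1.429 g
n(Cd) = 1.429 / 112.41 = 0.01271 mol; n(e⁻) = 2 × 0.01271 = 0.02542 mol
Q = 0.02542 × 96485 = 2453 C
t = 2453 / 24.5 = 100.1 s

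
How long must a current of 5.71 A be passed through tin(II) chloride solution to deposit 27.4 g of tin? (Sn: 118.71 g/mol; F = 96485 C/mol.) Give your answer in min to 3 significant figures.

130 min

n(Sn) = 27.4 / 118.71 = 0.2308 mol
Sn²⁺ + 2e⁻ → Sn, so n(e⁻) = 2 × 0.2308 = 0.4616 mol
Q = 0.4616 × 96485 = 44540 C
t = Q / I = 44540 / 5.71 = 7800 s = 130 min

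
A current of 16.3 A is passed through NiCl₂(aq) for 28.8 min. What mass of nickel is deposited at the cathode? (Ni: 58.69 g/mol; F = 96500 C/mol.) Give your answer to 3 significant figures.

8.57 g

Q = 16.3 A × 1728 s = 28170 C
n(e⁻) = 28170 / 96500 = 0.2919 mol
Ni²⁺ + 2e⁻ → Ni, so n(Ni) = 0.2919 / 2 = 0.1460 mol
m = 0.1460 × 58.69 = 8.57 g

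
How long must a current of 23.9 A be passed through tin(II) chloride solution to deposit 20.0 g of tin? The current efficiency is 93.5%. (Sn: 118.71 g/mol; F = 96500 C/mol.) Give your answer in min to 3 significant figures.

n(Sn) = 20.0 / 118.71 = 0.1685 mol
Sn²⁺ + 2e⁻ → Sn, so n(e⁻) = 2 × 0.1685 = 0.3370 mol
Q = 0.3370 × 96500 / 0.935 = 34780 C
t = Q / I = 34780 / 23.9 = 1455 s = 24.3 min

24.3 min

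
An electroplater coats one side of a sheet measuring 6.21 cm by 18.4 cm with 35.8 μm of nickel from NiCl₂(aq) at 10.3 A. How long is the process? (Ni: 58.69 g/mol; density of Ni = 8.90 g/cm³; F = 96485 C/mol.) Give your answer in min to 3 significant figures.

19.4 min

Plated area = 6.21 × 18.4 = 114.3 cm²
Volume = 114.3 × 35.8×10⁻⁴ cm = 0.4092 cm³
m(Ni) = 0.4092 × 8.90 = 3.642 g
n(Ni) = 3.642 / 58.69 = 0.06205 mol; n(e⁻) = 2 × 0.06205 = 0.1241 mol
Q = 0.1241 × 96485 = 11970 C
t = 11970 / 10.3 = 1162 s = 19.4 min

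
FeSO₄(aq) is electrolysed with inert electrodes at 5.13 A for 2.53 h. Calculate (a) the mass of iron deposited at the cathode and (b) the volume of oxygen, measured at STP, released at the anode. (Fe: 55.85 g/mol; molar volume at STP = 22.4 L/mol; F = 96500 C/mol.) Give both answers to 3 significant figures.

13.5 g Fe; 2.71 L O₂

Q = 5.13 × 9108 = 46720 C; n(e⁻) = 46720 / 96500 = 0.4841 mol
Cathode: Fe²⁺ + 2e⁻ → Fe → n(Fe) = 0.4841/2 = 0.2421 mol → 13.5 g
Anode: 2H₂O → O₂ + 4H⁺ + 4e⁻ → n(O₂) = 0.4841/4 = 0.1210 mol → 2.71 L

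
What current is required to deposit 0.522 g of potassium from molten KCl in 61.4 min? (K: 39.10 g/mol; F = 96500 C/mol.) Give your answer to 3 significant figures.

n(K) = 0.522 / 39.10 = 0.01335 mol
K⁺ + e⁻ → K, so n(e⁻) = 0.01335 mol
Q = 0.01335 × 96500 = 1288 C
I = Q / t = 1288 / 3684 s = 0.350 A

0.350 A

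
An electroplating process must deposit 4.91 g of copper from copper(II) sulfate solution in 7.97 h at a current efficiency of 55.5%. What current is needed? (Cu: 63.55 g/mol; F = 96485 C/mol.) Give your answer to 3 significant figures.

0.936 A

n(Cu) = 4.91 / 63.55 = 0.07726 mol
Cu²⁺ + 2e⁻ → Cu, so n(e⁻) = 2 × 0.07726 = 0.1545 mol
Q = 0.1545 × 96485 / 0.555 = 26860 C
I = Q / t = 26860 / 28692 s = 0.936 A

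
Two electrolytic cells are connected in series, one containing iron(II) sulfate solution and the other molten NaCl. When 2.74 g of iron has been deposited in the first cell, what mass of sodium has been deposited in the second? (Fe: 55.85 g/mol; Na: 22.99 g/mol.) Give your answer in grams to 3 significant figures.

2.26 g

n(Fe) = 2.74 / 55.85 = 0.04906 mol
Fe²⁺ + 2e⁻ → Fe, so n(e⁻) = 2 × 0.04906 = 0.09812 mol
The cells are in series, so the same charge (and hence the same n(e⁻) = 0.09812 mol) passes through both.
Na⁺ + e⁻ → Na, so n(Na) = 0.09812 mol
m(Na) = 0.09812 × 22.99 = 2.26 g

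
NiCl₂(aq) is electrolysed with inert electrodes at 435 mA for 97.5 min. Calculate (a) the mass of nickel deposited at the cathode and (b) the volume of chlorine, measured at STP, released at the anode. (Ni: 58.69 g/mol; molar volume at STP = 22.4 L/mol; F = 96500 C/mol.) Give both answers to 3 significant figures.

Q = 0.435 × 5850 = 2545 C; n(e⁻) = 2545 / 96500 = 0.02637 mol
Cathode: Ni²⁺ + 2e⁻ → Ni → n(Ni) = 0.02637/2 = 0.01319 mol → 0.774 g
Anode: 2Cl⁻ → Cl₂ + 2e⁻ → n(Cl₂) = 0.02637/2 = 0.01319 mol → 0.295 L

0.774 g Ni; 0.295 L Cl₂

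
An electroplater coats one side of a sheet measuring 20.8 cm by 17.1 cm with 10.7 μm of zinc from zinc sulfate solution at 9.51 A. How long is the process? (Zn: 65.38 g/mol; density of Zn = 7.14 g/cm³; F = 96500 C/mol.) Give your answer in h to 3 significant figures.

Plated area = 20.8 × 17.1 = 355.7 cm²
Volume = 355.7 × 10.7×10⁻⁴ cm = 0.3806 cm³
m(Zn) = 0.3806 × 7.14 = 2.717 g
n(Zn) = 2.717 / 65.38 = 0.04156 mol; n(e⁻) = 2 × 0.04156 = 0.08312 mol
Q = 0.08312 × 96500 = 8021 C
t = 8021 / 9.51 = 843.4 s = 0.234 h

0.234 h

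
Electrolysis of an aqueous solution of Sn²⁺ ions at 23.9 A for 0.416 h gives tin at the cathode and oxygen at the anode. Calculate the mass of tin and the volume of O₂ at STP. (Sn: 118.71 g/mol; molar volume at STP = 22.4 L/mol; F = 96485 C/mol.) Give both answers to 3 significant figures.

22.0 g Sn; 2.08 L O₂

Q = 23.9 × 1497.6 = 35790 C; n(e⁻) = 35790 / 96485 = 0.3709 mol
Cathode: Sn²⁺ + 2e⁻ → Sn → n(Sn) = 0.3709/2 = 0.1855 mol → 22.0 g
Anode: 2H₂O → O₂ + 4H⁺ + 4e⁻ → n(O₂) = 0.3709/4 = 0.09273 mol → 2.08 L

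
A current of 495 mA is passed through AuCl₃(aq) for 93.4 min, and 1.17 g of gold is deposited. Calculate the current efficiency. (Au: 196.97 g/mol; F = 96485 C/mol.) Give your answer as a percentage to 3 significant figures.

62.0%

Q = 0.495 × 5604 = 2774 C
n(e⁻) = 2774 / 96485 = 0.02875 mol
Au³⁺ + 3e⁻ → Au, so theoretical n(Au) = 0.009583 mol → 1.888 g
Efficiency = 1.17 / 1.888 = 0.6197 = 62.0%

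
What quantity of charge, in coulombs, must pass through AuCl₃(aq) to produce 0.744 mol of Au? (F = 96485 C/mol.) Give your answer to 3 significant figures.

Au³⁺ + 3e⁻ → Au, so n(e⁻) = 3 × 0.744 = 2.232 mol
Q = 2.232 × 96485 = 2.154×10^5 C

2.15×10^5 C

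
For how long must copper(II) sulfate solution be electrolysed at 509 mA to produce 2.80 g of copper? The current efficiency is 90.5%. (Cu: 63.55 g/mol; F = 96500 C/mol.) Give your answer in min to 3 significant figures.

308 min

n(Cu) = 2.80 / 63.55 = 0.04406 mol
Cu²⁺ + 2e⁻ → Cu, so n(e⁻) = 2 × 0.04406 = 0.08812 mol
Q = 0.08812 × 96500 / 0.905 = 9396 C
t = Q / I = 9396 / 0.509 = 18460 s = 308 min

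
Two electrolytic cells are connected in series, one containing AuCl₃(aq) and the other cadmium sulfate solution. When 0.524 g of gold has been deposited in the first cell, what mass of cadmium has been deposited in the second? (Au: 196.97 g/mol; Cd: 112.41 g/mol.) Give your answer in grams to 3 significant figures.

n(Au) = 0.524 / 196.97 = 0.002660 mol
Au³⁺ + 3e⁻ → Au, so n(e⁻) = 3 × 0.002660 = 0.007980 mol
Since the cells are in series, n(e⁻) in the Cd cell is also 0.007980 mol.
Cd²⁺ + 2e⁻ → Cd, so n(Cd) = 0.007980 / 2 = 0.003990 mol
m(Cd) = 0.003990 × 112.41 = 0.449 g

0.449 g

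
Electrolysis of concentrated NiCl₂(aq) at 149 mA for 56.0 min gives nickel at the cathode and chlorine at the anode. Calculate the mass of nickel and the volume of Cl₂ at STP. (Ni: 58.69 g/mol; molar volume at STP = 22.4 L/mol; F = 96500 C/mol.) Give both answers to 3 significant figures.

0.152 g Ni; 0.0581 L Cl₂

Q = 0.149 × 3360 = 500.6 C; n(e⁻) = 500.6 / 96500 = 0.005188 mol
Cathode: Ni²⁺ + 2e⁻ → Ni → n(Ni) = 0.005188/2 = 0.002594 mol → 0.152 g
Anode: 2Cl⁻ → Cl₂ + 2e⁻ → n(Cl₂) = 0.005188/2 = 0.002594 mol → 0.0581 L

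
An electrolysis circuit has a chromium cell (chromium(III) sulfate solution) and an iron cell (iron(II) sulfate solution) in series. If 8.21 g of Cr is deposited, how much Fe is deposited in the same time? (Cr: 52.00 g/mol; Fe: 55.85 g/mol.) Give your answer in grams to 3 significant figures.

n(Cr) = 8.21 / 52.00 = 0.1579 mol
Cr³⁺ + 3e⁻ → Cr, so n(e⁻) = 3 × 0.1579 = 0.4737 mol
The cells are in series, so the same charge (and hence the same n(e⁻) = 0.4737 mol) passes through both.
Fe²⁺ + 2e⁻ → Fe, so n(Fe) = 0.4737 / 2 = 0.2369 mol
m(Fe) = 0.2369 × 55.85 = 13.2 g

13.2 g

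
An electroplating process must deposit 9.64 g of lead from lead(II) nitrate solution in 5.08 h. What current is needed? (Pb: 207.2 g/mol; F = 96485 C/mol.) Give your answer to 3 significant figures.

0.491 A

n(Pb) = 9.64 / 207.2 = 0.04653 mol
Pb²⁺ + 2e⁻ → Pb, so n(e⁻) = 2 × 0.04653 = 0.09306 mol
Q = 0.09306 × 96485 = 8979 C
I = Q / t = 8979 / 18288 s = 0.491 A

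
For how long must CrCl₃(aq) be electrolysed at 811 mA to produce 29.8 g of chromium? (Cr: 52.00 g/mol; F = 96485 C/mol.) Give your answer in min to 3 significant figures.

n(Cr) = 29.8 / 52.00 = 0.5731 mol
Cr³⁺ + 3e⁻ → Cr, so n(e⁻) = 3 × 0.5731 = 1.719 mol
Q = 1.719 × 96485 = 1.659×10^5 C
t = Q / I = 1.659×10^5 / 0.811 = 2.046×10^5 s = 3410 min

3410 min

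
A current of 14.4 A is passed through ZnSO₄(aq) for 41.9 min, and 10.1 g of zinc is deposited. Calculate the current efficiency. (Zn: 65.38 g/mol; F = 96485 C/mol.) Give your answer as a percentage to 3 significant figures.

82.3%

Q = 14.4 × 2514 = 36200 C
n(e⁻) = 36200 / 96485 = 0.3752 mol
Zn²⁺ + 2e⁻ → Zn, so theoretical n(Zn) = 0.1876 mol → 12.27 g
Efficiency = 10.1 / 12.27 = 0.8231 = 82.3%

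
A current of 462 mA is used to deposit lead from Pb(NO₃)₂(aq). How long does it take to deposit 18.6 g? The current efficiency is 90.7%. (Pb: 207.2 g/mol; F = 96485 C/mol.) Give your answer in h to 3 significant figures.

11.5 h

n(Pb) = 18.6 / 207.2 = 0.08977 mol
Pb²⁺ + 2e⁻ → Pb, so n(e⁻) = 2 × 0.08977 = 0.1795 mol
Q = 0.1795 × 96485 / 0.907 = 19090 C
t = Q / I = 19090 / 0.462 = 41320 s = 11.5 h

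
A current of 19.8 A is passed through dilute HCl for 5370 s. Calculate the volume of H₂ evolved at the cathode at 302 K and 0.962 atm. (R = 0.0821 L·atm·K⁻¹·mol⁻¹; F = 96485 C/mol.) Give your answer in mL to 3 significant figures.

Q = It = 19.8 × 5370 = 1.063×10^5 C
n(e⁻) = Q/F = 1.063×10^5/96485 = 1.102 mol
2H⁺ + 2e⁻ → H₂, so n(H₂) = 1.102 / 2 = 0.5510 mol
V = nRT/P = 0.5510 × 0.0821 × 302 / 0.962 = 14.20 L
= 14200 mL

14200 mL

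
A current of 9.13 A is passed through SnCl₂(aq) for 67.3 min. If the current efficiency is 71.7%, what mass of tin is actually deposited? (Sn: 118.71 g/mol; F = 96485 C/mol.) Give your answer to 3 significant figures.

16.3 g

Q = 9.13 × 4038 = 36870 C
n(e⁻) = 36870 / 96485 = 0.3821 mol
Sn²⁺ + 2e⁻ → Sn, so theoretical m(Sn) = 0.1911 × 118.71 = 22.69 g
Actual mass = 71.7% × 22.69 = 16.3 g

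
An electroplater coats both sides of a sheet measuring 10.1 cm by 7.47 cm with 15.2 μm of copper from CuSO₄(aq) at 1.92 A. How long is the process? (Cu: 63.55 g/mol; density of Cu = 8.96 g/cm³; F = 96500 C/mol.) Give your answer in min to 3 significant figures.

54.2 min

Plated area = 2 × 10.1 × 7.47 = 150.9 cm²
Volume = 150.9 × 15.2×10⁻⁴ cm = 0.2294 cm³
m(Cu) = 0.2294 × 8.96 = 2.055 g
n(Cu) = 2.055 / 63.55 = 0.03234 mol; n(e⁻) = 2 × 0.03234 = 0.06468 mol
Q = 0.06468 × 96500 = 6242 C
t = 6242 / 1.92 = 3251 s = 54.2 min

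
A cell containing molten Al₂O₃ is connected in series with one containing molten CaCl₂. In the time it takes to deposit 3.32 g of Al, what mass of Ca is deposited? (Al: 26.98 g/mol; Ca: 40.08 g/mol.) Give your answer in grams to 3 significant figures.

7.40 g

n(Al) = 3.32 / 26.98 = 0.1231 mol
Al³⁺ + 3e⁻ → Al, so n(e⁻) = 3 × 0.1231 = 0.3693 mol
Same current for the same time ⇒ same n(e⁻) = 0.3693 mol in both cells.
Ca²⁺ + 2e⁻ → Ca, so n(Ca) = 0.3693 / 2 = 0.1847 mol
m(Ca) = 0.1847 × 40.08 = 7.40 g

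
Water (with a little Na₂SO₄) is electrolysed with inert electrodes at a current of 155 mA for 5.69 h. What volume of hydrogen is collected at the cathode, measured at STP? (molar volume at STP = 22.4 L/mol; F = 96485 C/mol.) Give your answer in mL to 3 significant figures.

369 mL

Charge passed = 0.155 × 20484 = 3175 C
Moles of electrons = 3175 / 96485 = 0.03291 mol
2H⁺ + 2e⁻ → H₂, so n(H₂) = 0.03291 / 2 = 0.01646 mol
V = 0.01646 × 22.4 = 0.3687 L
= 369 mL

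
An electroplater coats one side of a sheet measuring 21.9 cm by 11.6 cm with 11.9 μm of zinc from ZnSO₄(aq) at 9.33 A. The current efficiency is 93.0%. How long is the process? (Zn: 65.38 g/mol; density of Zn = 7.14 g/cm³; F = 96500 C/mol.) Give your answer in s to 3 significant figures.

734 s

Plated area = 21.9 × 11.6 = 254.0 cm²
Volume = 254.0 × 11.9×10⁻⁴ cm = 0.3023 cm³
m(Zn) = 0.3023 × 7.14 = 2.158 g
n(Zn) = 2.158 / 65.38 = 0.03301 mol; n(e⁻) = 2 × 0.03301 = 0.06602 mol
Q = 0.06602 × 96500 / 0.930 = 6850 C
t = 6850 / 9.33 = 734.2 s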